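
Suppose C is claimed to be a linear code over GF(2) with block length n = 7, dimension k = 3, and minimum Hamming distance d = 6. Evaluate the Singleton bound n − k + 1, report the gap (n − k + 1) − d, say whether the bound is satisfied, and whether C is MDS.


Singleton RHS = n − k + 1 = 5, slack = -1, bound violated (no such code; not MDS).

Singleton bound: d ≤ n − k + 1.
Here n = 7, k = 3, so n − k + 1 = 5.
Given d = 6, check d ≤ 5: NO.
Slack = (n − k + 1) − d = -1.
The slack is negative: d = 6 exceeds n − k + 1 = 5 by 1, so the Singleton bound is violated and no linear [7, 3, 6]_2 code can exist. In particular it is not MDS (MDS requires d = n − k + 1 exactly).
Description: the claimed parameters are [7, 3, 6]_2; such a code would be impossible (violates the Singleton bound).


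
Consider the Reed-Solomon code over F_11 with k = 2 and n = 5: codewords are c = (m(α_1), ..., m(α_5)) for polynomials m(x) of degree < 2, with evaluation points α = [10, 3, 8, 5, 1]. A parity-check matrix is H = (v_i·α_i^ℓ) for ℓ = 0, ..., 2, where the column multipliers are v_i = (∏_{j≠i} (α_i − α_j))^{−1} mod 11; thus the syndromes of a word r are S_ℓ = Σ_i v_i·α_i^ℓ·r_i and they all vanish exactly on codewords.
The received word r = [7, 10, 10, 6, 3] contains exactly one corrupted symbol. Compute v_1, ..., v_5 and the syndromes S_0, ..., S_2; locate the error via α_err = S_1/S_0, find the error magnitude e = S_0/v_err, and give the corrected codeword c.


S = (1, 8, 9), error at position 3, error magnitude e = 10, c = [7, 10, 0, 6, 3].

Step 1: column multipliers v_i = (∏_{j≠i}(α_i − α_j))^{−1} mod 11.
  i = 1 (α = 10): (10−3)(10−8)(10−5)(10−1) = 7·2·5·9 = 630 ≡ 3, so v_1 = 3^{−1} = 4 (mod 11).
  i = 2 (α = 3): (3−10)(3−8)(3−5)(3−1) = (−7)·(−5)·(−2)·2 = −140 ≡ 3, so v_2 = 3^{−1} = 4 (mod 11).
  i = 3 (α = 8): (8−10)(8−3)(8−5)(8−1) = (−2)·5·3·7 = −210 ≡ 10, so v_3 = 10^{−1} = 10 (mod 11).
  i = 4 (α = 5): (5−10)(5−3)(5−8)(5−1) = (−5)·2·(−3)·4 = 120 ≡ 10, so v_4 = 10^{−1} = 10 (mod 11).
  i = 5 (α = 1): (1−10)(1−3)(1−8)(1−5) = (−9)·(−2)·(−7)·(−4) = 504 ≡ 9, so v_5 = 9^{−1} = 5 (mod 11).
  v = [4, 4, 10, 10, 5].
Step 2: syndromes of r = [7, 10, 10, 6, 3] (all sums mod 11).
  S_0 = Σ v_i r_i = 4·7 + 4·10 + 10·10 + 10·6 + 5·3 = 243 ≡ 1.
  S_1 = Σ v_i α_i r_i = 4·10·7 + 4·3·10 + 10·8·10 + 10·5·6 + 5·1·3 = 1515 ≡ 8.
  α_i^2 mod 11 = [1, 9, 9, 3, 1].
  S_2 = Σ v_i α_i^2 r_i = 4·1·7 + 4·9·10 + 10·9·10 + 10·3·6 + 5·1·3 = 1483 ≡ 9.
  S = (1, 8, 9) ≠ 0, so r is not a codeword (an error is present).
Step 3: locate the error. For a single error e at position i, S_ℓ = v_i·e·α_i^ℓ, so α_err = S_1/S_0.
  S_0^{−1} = 1^{−1} = 1 (mod 11), so α_err = 8·1 = 8 ≡ 8 = α_3. Error position i = 3.
  Consistency check: S_2/S_1 = 9·7 = 63 ≡ 8 = α_err ✓ (single-error assumption holds).
Step 4: error magnitude e = S_0/v_3 = S_0·∏_{j≠3}(α_3 − α_j) = 1·10 = 10 ≡ 10 (mod 11).
Step 5: correct position 3: c_3 = r_3 − e = 10 − 10 ≡ 0 (mod 11). Hence c = [7, 10, 0, 6, 3].
  Check: interpolating c through the α_i gives m(x) = 5 + 9·x (degree < 2) with m(α_i) = c_i for every i, so c is indeed a codeword.


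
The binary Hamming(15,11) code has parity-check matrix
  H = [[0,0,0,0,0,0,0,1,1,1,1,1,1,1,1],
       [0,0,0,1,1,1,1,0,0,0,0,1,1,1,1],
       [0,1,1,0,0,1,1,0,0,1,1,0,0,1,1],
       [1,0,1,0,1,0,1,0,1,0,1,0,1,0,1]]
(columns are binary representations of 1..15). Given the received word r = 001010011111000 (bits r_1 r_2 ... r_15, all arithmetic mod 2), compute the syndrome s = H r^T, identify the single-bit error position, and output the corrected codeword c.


s = (1, 0, 1, 0)^T, error position = 10, corrected codeword c = 001010011011000

Compute s = H r^T mod 2 one row at a time:
  s_1 = 1 + 1 + 1 + 1 + 1 + 0 + 0 + 0 = 5 ≡ 1 (mod 2).
  s_2 = 0 + 1 + 0 + 0 + 1 + 0 + 0 + 0 = 2 ≡ 0 (mod 2).
  s_3 = 0 + 1 + 0 + 0 + 1 + 1 + 0 + 0 = 3 ≡ 1 (mod 2).
  s_4 = 0 + 1 + 1 + 0 + 1 + 1 + 0 + 0 = 4 ≡ 0 (mod 2).
s = (1, 0, 1, 0)^T — this equals column 10 of H (binary 1010), so error is at position 10.
Correct: flip bit 10 of r = 001010011111000 to get c = 001010011011000.


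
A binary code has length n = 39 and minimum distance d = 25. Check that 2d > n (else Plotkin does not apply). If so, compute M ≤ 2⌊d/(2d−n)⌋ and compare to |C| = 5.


Plotkin bound M ≤ 4; given |C| = 5 > bound (violated).

Check applicability: 2d = 50, n = 39.
2d − n = 11 > 0, so Plotkin applies.
Compute d/(2d−n) = 25/11 ≈ 2.2727.
⌊d/(2d−n)⌋ = 2.
Plotkin bound: M ≤ 2·2 = 4.
Given |C| = 5, check: VIOLATED.
This |C| is above the Plotkin bound, so no binary code with n = 39, d = 25 and 5 codewords exists.


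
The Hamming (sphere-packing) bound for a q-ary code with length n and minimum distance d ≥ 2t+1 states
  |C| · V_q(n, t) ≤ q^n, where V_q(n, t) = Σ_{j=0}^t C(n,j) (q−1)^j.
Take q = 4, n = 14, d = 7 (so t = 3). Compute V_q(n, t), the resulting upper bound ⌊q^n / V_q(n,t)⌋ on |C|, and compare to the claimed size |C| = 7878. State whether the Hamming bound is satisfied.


V_q(n, t) = 10690, q^n = 268435456, Hamming bound = 25110, |C| = 7878 ≤ bound (satisfied).

Step 1: Compute V_q(n, t) = Σ_{j=0}^3 C(n, j) (q−1)^j.
  j = 0: C(14,0)·(3)^0 = 1·1 = 1.
  j = 1: C(14,1)·(3)^1 = 14·3 = 42.
  j = 2: C(14,2)·(3)^2 = 91·9 = 819.
  j = 3: C(14,3)·(3)^3 = 364·27 = 9828.
  V_q(n, t) = 1 + 42 + 819 + 9828 = 10690.
Step 2: q^n = 4^14 = 268435456.
Step 3: Hamming bound ⌊q^n / V_q(n,t)⌋ = ⌊268435456/10690⌋ = 25110.
Step 4: Compare |C| = 7878 to 25110: satisfied.
The claimed |C| lies below the Hamming bound.


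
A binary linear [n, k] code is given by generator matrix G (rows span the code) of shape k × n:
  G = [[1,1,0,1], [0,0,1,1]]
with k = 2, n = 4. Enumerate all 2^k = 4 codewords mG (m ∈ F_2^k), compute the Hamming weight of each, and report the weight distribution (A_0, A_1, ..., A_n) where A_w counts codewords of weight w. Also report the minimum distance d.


Weight distribution: A_0 = 1, A_2 = 1, A_3 = 2. Minimum distance d = 2.

Enumerate all 2^2 = 4 messages m ∈ F_2^2.
For each, compute codeword c = mG in F_2^4, then tally its weight.
  m = 00 → c = 0000, weight = 0.
  m = 10 → c = 1101, weight = 3.
  m = 01 → c = 0011, weight = 2.
  m = 11 → c = 1110, weight = 3.
Tally weights:
  weight 0: 1 codewords.
  weight 2: 1 codewords.
  weight 3: 2 codewords.
Minimum distance d = smallest w > 0 with A_w > 0 = 2.
Sanity: Σ A_w = 4 = 2^2 = 4 ✓.


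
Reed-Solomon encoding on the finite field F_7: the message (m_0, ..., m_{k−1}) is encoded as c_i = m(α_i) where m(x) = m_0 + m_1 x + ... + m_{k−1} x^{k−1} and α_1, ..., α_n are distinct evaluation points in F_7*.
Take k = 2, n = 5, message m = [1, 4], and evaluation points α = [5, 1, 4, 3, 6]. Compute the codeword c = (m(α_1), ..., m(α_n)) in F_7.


c = [0, 5, 3, 6, 4]

Message polynomial: m(x) = 1 + 4·x (mod 7).
For each evaluation point α_i, compute m(α_i) mod 7:
  α_1 = 5: Horner steps 4 → 0, so m(5) = 0.
  α_2 = 1: Horner steps 4 → 5, so m(1) = 5.
  α_3 = 4: Horner steps 4 → 3, so m(4) = 3.
  α_4 = 3: Horner steps 4 → 6, so m(3) = 6.
  α_5 = 6: Horner steps 4 → 4, so m(6) = 4.
Codeword c = [0, 5, 3, 6, 4] ∈ F_7^5.


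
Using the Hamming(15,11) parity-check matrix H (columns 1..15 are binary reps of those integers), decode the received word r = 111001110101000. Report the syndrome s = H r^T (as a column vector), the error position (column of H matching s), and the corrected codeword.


s = (1, 1, 1, 1)^T, error position = 15, corrected codeword c = 111001110101001

Compute s = H r^T mod 2 one row at a time:
  s_1 = 1 + 0 + 1 + 0 + 1 + 0 + 0 + 0 = 3 ≡ 1 (mod 2).
  s_2 = 0 + 0 + 1 + 1 + 1 + 0 + 0 + 0 = 3 ≡ 1 (mod 2).
  s_3 = 1 + 1 + 1 + 1 + 1 + 0 + 0 + 0 = 5 ≡ 1 (mod 2).
  s_4 = 1 + 1 + 0 + 1 + 0 + 0 + 0 + 0 = 3 ≡ 1 (mod 2).
s = (1, 1, 1, 1)^T — this equals column 15 of H (binary 1111), so error is at position 15.
Correct: flip bit 15 of r = 111001110101000 to get c = 111001110101001.


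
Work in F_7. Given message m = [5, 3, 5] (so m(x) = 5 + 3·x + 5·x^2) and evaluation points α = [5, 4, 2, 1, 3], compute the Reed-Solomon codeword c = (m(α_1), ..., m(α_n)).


c = [5, 6, 3, 6, 3]

Message polynomial: m(x) = 5 + 3·x + 5·x^2 (mod 7).
For each evaluation point α_i, compute m(α_i) mod 7:
  α_1 = 5: Horner steps 5 → 0 → 5, so m(5) = 5.
  α_2 = 4: Horner steps 5 → 2 → 6, so m(4) = 6.
  α_3 = 2: Horner steps 5 → 6 → 3, so m(2) = 3.
  α_4 = 1: Horner steps 5 → 1 → 6, so m(1) = 6.
  α_5 = 3: Horner steps 5 → 4 → 3, so m(3) = 3.
Codeword c = [5, 6, 3, 6, 3] ∈ F_7^5.


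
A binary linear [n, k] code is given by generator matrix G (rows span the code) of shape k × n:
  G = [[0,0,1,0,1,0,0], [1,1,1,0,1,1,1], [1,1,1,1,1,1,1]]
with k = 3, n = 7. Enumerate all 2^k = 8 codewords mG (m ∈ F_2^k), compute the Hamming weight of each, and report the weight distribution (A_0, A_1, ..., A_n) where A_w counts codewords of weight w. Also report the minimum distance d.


Weight distribution: A_0 = 1, A_1 = 1, A_2 = 1, A_3 = 1, A_4 = 1, A_5 = 1, A_6 = 1, A_7 = 1. Minimum distance d = 1.

Enumerate all 2^3 = 8 messages m ∈ F_2^3.
For each, compute codeword c = mG in F_2^7, then tally its weight.
  m = 000 → c = 0000000, weight = 0.
  m = 100 → c = 0010100, weight = 2.
  m = 010 → c = 1110111, weight = 6.
  m = 110 → c = 1100011, weight = 4.
  m = 001 → c = 1111111, weight = 7.
  m = 101 → c = 1101011, weight = 5.
  m = 011 → c = 0001000, weight = 1.
  m = 111 → c = 0011100, weight = 3.
Tally weights:
  weight 0: 1 codewords.
  weight 1: 1 codewords.
  weight 2: 1 codewords.
  weight 3: 1 codewords.
  weight 4: 1 codewords.
  weight 5: 1 codewords.
  weight 6: 1 codewords.
  weight 7: 1 codewords.
Minimum distance d = smallest w > 0 with A_w > 0 = 1.
Sanity: Σ A_w = 8 = 2^3 = 8 ✓.


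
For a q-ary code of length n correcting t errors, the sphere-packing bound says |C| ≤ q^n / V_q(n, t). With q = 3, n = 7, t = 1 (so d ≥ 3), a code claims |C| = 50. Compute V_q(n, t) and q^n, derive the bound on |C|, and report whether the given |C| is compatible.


V_q(n, t) = 15, q^n = 2187, Hamming bound = 145, |C| = 50 ≤ bound (satisfied).

Step 1: Compute V_q(n, t) = Σ_{j=0}^1 C(n, j) (q−1)^j.
  j = 0: C(7,0)·(2)^0 = 1·1 = 1.
  j = 1: C(7,1)·(2)^1 = 7·2 = 14.
  V_q(n, t) = 1 + 14 = 15.
Step 2: q^n = 3^7 = 2187.
Step 3: Hamming bound ⌊q^n / V_q(n,t)⌋ = ⌊2187/15⌋ = 145.
Step 4: Compare |C| = 50 to 145: satisfied.
The claimed |C| lies below the Hamming bound.


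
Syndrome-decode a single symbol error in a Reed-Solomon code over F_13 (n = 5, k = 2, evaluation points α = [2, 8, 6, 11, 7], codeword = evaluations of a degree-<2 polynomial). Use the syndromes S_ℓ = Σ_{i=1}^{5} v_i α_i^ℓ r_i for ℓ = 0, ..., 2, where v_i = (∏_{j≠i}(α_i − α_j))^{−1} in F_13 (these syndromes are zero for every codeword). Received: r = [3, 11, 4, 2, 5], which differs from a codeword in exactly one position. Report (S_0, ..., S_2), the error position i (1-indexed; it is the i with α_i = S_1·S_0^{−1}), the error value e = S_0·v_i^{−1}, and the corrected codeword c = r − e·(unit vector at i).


S = (8, 4, 2), error at position 5, error magnitude e = 4, c = [3, 11, 4, 2, 1].

Step 1: column multipliers v_i = (∏_{j≠i}(α_i − α_j))^{−1} mod 13.
  i = 1 (α = 2): (2−8)(2−6)(2−11)(2−7) = (−6)·(−4)·(−9)·(−5) = 1080 ≡ 1, so v_1 = 1^{−1} = 1 (mod 13).
  i = 2 (α = 8): (8−2)(8−6)(8−11)(8−7) = 6·2·(−3)·1 = −36 ≡ 3, so v_2 = 3^{−1} = 9 (mod 13).
  i = 3 (α = 6): (6−2)(6−8)(6−11)(6−7) = 4·(−2)·(−5)·(−1) = −40 ≡ 12, so v_3 = 12^{−1} = 12 (mod 13).
  i = 4 (α = 11): (11−2)(11−8)(11−6)(11−7) = 9·3·5·4 = 540 ≡ 7, so v_4 = 7^{−1} = 2 (mod 13).
  i = 5 (α = 7): (7−2)(7−8)(7−6)(7−11) = 5·(−1)·1·(−4) = 20 ≡ 7, so v_5 = 7^{−1} = 2 (mod 13).
  v = [1, 9, 12, 2, 2].
Step 2: syndromes of r = [3, 11, 4, 2, 5] (all sums mod 13).
  S_0 = Σ v_i r_i = 1·3 + 9·11 + 12·4 + 2·2 + 2·5 = 164 ≡ 8.
  S_1 = Σ v_i α_i r_i = 1·2·3 + 9·8·11 + 12·6·4 + 2·11·2 + 2·7·5 = 1200 ≡ 4.
  α_i^2 mod 13 = [4, 12, 10, 4, 10].
  S_2 = Σ v_i α_i^2 r_i = 1·4·3 + 9·12·11 + 12·10·4 + 2·4·2 + 2·10·5 = 1796 ≡ 2.
  S = (8, 4, 2) ≠ 0, so r is not a codeword (an error is present).
Step 3: locate the error. For a single error e at position i, S_ℓ = v_i·e·α_i^ℓ, so α_err = S_1/S_0.
  S_0^{−1} = 8^{−1} = 5 (mod 13), so α_err = 4·5 = 20 ≡ 7 = α_5. Error position i = 5.
  Consistency check: S_2/S_1 = 2·10 = 20 ≡ 7 = α_err ✓ (single-error assumption holds).
Step 4: error magnitude e = S_0/v_5 = S_0·∏_{j≠5}(α_5 − α_j) = 8·7 = 56 ≡ 4 (mod 13).
Step 5: correct position 5: c_5 = r_5 − e = 5 − 4 ≡ 1 (mod 13). Hence c = [3, 11, 4, 2, 1].
  Check: interpolating c through the α_i gives m(x) = 9 + 10·x (degree < 2) with m(α_i) = c_i for every i, so c is indeed a codeword.


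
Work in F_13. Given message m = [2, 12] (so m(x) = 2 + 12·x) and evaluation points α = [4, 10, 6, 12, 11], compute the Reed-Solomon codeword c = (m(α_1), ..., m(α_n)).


c = [11, 5, 9, 3, 4]

Message polynomial: m(x) = 2 + 12·x (mod 13).
For each evaluation point α_i, compute m(α_i) mod 13:
  α_1 = 4: Horner steps 12 → 11, so m(4) = 11.
  α_2 = 10: Horner steps 12 → 5, so m(10) = 5.
  α_3 = 6: Horner steps 12 → 9, so m(6) = 9.
  α_4 = 12: Horner steps 12 → 3, so m(12) = 3.
  α_5 = 11: Horner steps 12 → 4, so m(11) = 4.
Codeword c = [11, 5, 9, 3, 4] ∈ F_13^5.


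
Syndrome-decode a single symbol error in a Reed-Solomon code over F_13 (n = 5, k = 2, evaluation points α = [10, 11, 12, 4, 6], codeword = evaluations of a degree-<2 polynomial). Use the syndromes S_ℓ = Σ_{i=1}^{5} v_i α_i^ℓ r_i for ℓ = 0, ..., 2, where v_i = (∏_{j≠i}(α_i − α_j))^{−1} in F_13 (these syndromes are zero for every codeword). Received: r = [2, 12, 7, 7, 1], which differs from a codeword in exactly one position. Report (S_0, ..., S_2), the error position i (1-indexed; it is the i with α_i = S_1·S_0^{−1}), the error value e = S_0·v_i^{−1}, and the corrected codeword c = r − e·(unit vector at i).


S = (10, 3, 10), error at position 3, error magnitude e = 11, c = [2, 12, 9, 7, 1].

Step 1: column multipliers v_i = (∏_{j≠i}(α_i − α_j))^{−1} mod 13.
  i = 1 (α = 10): (10−11)(10−12)(10−4)(10−6) = (−1)·(−2)·6·4 = 48 ≡ 9, so v_1 = 9^{−1} = 3 (mod 13).
  i = 2 (α = 11): (11−10)(11−12)(11−4)(11−6) = 1·(−1)·7·5 = −35 ≡ 4, so v_2 = 4^{−1} = 10 (mod 13).
  i = 3 (α = 12): (12−10)(12−11)(12−4)(12−6) = 2·1·8·6 = 96 ≡ 5, so v_3 = 5^{−1} = 8 (mod 13).
  i = 4 (α = 4): (4−10)(4−11)(4−12)(4−6) = (−6)·(−7)·(−8)·(−2) = 672 ≡ 9, so v_4 = 9^{−1} = 3 (mod 13).
  i = 5 (α = 6): (6−10)(6−11)(6−12)(6−4) = (−4)·(−5)·(−6)·2 = −240 ≡ 7, so v_5 = 7^{−1} = 2 (mod 13).
  v = [3, 10, 8, 3, 2].
Step 2: syndromes of r = [2, 12, 7, 7, 1] (all sums mod 13).
  S_0 = Σ v_i r_i = 3·2 + 10·12 + 8·7 + 3·7 + 2·1 = 205 ≡ 10.
  S_1 = Σ v_i α_i r_i = 3·10·2 + 10·11·12 + 8·12·7 + 3·4·7 + 2·6·1 = 2148 ≡ 3.
  α_i^2 mod 13 = [9, 4, 1, 3, 10].
  S_2 = Σ v_i α_i^2 r_i = 3·9·2 + 10·4·12 + 8·1·7 + 3·3·7 + 2·10·1 = 673 ≡ 10.
  S = (10, 3, 10) ≠ 0, so r is not a codeword (an error is present).
Step 3: locate the error. For a single error e at position i, S_ℓ = v_i·e·α_i^ℓ, so α_err = S_1/S_0.
  S_0^{−1} = 10^{−1} = 4 (mod 13), so α_err = 3·4 = 12 ≡ 12 = α_3. Error position i = 3.
  Consistency check: S_2/S_1 = 10·9 = 90 ≡ 12 = α_err ✓ (single-error assumption holds).
Step 4: error magnitude e = S_0/v_3 = S_0·∏_{j≠3}(α_3 − α_j) = 10·5 = 50 ≡ 11 (mod 13).
Step 5: correct position 3: c_3 = r_3 − e = 7 − 11 ≡ 9 (mod 13). Hence c = [2, 12, 9, 7, 1].
  Check: interpolating c through the α_i gives m(x) = 6 + 10·x (degree < 2) with m(α_i) = c_i for every i, so c is indeed a codeword.


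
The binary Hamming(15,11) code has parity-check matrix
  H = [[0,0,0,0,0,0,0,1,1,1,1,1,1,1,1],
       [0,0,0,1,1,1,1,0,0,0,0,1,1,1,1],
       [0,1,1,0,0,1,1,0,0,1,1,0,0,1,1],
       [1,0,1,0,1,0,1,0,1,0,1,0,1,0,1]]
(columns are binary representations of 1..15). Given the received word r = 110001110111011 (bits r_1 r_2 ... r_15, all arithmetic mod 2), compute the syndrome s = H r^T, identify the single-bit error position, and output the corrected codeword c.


s = (0, 1, 1, 0)^T, error position = 6, corrected codeword c = 110000110111011

Compute s = H r^T mod 2 one row at a time:
  s_1 = 1 + 0 + 1 + 1 + 1 + 0 + 1 + 1 = 6 ≡ 0 (mod 2).
  s_2 = 0 + 0 + 1 + 1 + 1 + 0 + 1 + 1 = 5 ≡ 1 (mod 2).
  s_3 = 1 + 0 + 1 + 1 + 1 + 1 + 1 + 1 = 7 ≡ 1 (mod 2).
  s_4 = 1 + 0 + 0 + 1 + 0 + 1 + 0 + 1 = 4 ≡ 0 (mod 2).
s = (0, 1, 1, 0)^T — this equals column 6 of H (binary 0110), so error is at position 6.
Correct: flip bit 6 of r = 110001110111011 to get c = 110000110111011.


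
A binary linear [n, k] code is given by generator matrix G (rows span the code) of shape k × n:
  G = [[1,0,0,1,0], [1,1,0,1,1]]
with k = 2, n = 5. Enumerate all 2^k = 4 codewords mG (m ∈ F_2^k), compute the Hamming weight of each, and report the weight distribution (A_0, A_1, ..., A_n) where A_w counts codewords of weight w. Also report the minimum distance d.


Weight distribution: A_0 = 1, A_2 = 2, A_4 = 1. Minimum distance d = 2.

Enumerate all 2^2 = 4 messages m ∈ F_2^2.
For each, compute codeword c = mG in F_2^5, then tally its weight.
  m = 00 → c = 00000, weight = 0.
  m = 10 → c = 10010, weight = 2.
  m = 01 → c = 11011, weight = 4.
  m = 11 → c = 01001, weight = 2.
Tally weights:
  weight 0: 1 codewords.
  weight 2: 2 codewords.
  weight 4: 1 codewords.
Minimum distance d = smallest w > 0 with A_w > 0 = 2.
Sanity: Σ A_w = 4 = 2^2 = 4 ✓.


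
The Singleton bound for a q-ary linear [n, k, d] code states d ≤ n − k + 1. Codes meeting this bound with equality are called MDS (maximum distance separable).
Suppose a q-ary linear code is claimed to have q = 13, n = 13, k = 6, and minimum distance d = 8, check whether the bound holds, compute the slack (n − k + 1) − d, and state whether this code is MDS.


Singleton RHS = n − k + 1 = 8, slack = 0, bound satisfied, MDS.

Singleton bound: d ≤ n − k + 1.
Here n = 13, k = 6, so n − k + 1 = 8.
Given d = 8, check d ≤ 8: YES.
Slack = (n − k + 1) − d = 0.
The code is MDS (slack = 0).
Description: the claimed parameters are [13, 6, 8]_13; such a code would be MDS (meets Singleton bound).


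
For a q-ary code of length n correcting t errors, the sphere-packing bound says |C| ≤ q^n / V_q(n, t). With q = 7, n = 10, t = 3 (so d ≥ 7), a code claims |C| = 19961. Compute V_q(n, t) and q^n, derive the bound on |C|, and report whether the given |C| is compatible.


V_q(n, t) = 27601, q^n = 282475249, Hamming bound = 10234, |C| = 19961 > bound (violated).

Step 1: Compute V_q(n, t) = Σ_{j=0}^3 C(n, j) (q−1)^j.
  j = 0: C(10,0)·(6)^0 = 1·1 = 1.
  j = 1: C(10,1)·(6)^1 = 10·6 = 60.
  j = 2: C(10,2)·(6)^2 = 45·36 = 1620.
  j = 3: C(10,3)·(6)^3 = 120·216 = 25920.
  V_q(n, t) = 1 + 60 + 1620 + 25920 = 27601.
Step 2: q^n = 7^10 = 282475249.
Step 3: Hamming bound ⌊q^n / V_q(n,t)⌋ = ⌊282475249/27601⌋ = 10234.
Step 4: Compare |C| = 19961 to 10234: violated.
The claimed |C| lies above the Hamming bound, so no 7-ary code of length 10 with d ≥ 7 can have 19961 codewords.


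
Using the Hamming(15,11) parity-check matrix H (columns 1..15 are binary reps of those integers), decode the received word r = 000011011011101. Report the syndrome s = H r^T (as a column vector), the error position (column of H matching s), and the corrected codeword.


s = (0, 1, 1, 1)^T, error position = 7, corrected codeword c = 000011111011101

Compute s = H r^T mod 2 one row at a time:
  s_1 = 1 + 1 + 0 + 1 + 1 + 1 + 0 + 1 = 6 ≡ 0 (mod 2).
  s_2 = 0 + 1 + 1 + 0 + 1 + 1 + 0 + 1 = 5 ≡ 1 (mod 2).
  s_3 = 0 + 0 + 1 + 0 + 0 + 1 + 0 + 1 = 3 ≡ 1 (mod 2).
  s_4 = 0 + 0 + 1 + 0 + 1 + 1 + 1 + 1 = 5 ≡ 1 (mod 2).
s = (0, 1, 1, 1)^T — this equals column 7 of H (binary 0111), so error is at position 7.
Correct: flip bit 7 of r = 000011011011101 to get c = 000011111011101.


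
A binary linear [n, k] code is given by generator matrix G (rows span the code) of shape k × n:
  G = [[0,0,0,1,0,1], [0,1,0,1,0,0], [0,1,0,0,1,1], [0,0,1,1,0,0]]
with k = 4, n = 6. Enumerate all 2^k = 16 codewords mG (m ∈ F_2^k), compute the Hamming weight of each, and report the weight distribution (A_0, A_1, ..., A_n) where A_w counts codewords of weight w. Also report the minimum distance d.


Weight distribution: A_0 = 1, A_1 = 1, A_2 = 6, A_3 = 6, A_4 = 1, A_5 = 1. Minimum distance d = 1.

Enumerate all 2^4 = 16 messages m ∈ F_2^4.
For each, compute codeword c = mG in F_2^6, then tally its weight.
  m = 0000 → c = 000000, weight = 0.
  m = 1000 → c = 000101, weight = 2.
  m = 0100 → c = 010100, weight = 2.
  m = 1100 → c = 010001, weight = 2.
  m = 0010 → c = 010011, weight = 3.
  m = 1010 → c = 010110, weight = 3.
  m = 0110 → c = 000111, weight = 3.
  m = 1110 → c = 000010, weight = 1.
  m = 0001 → c = 001100, weight = 2.
  m = 1001 → c = 001001, weight = 2.
  m = 0101 → c = 011000, weight = 2.
  m = 1101 → c = 011101, weight = 4.
  m = 0011 → c = 011111, weight = 5.
  m = 1011 → c = 011010, weight = 3.
  m = 0111 → c = 001011, weight = 3.
  m = 1111 → c = 001110, weight = 3.
Tally weights:
  weight 0: 1 codewords.
  weight 1: 1 codewords.
  weight 2: 6 codewords.
  weight 3: 6 codewords.
  weight 4: 1 codewords.
  weight 5: 1 codewords.
Minimum distance d = smallest w > 0 with A_w > 0 = 1.
Sanity: Σ A_w = 16 = 2^4 = 16 ✓.


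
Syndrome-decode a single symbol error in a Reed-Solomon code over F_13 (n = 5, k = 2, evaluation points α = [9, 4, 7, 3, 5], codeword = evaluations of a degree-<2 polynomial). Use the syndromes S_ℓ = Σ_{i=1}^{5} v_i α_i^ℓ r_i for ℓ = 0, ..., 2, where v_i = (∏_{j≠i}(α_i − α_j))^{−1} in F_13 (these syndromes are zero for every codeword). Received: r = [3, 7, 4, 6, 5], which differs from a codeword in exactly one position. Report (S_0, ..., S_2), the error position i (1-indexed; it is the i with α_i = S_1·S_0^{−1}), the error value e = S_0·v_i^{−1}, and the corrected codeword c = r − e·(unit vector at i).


S = (9, 10, 1), error at position 2, error magnitude e = 8, c = [3, 12, 4, 6, 5].

Step 1: column multipliers v_i = (∏_{j≠i}(α_i − α_j))^{−1} mod 13.
  i = 1 (α = 9): (9−4)(9−7)(9−3)(9−5) = 5·2·6·4 = 240 ≡ 6, so v_1 = 6^{−1} = 11 (mod 13).
  i = 2 (α = 4): (4−9)(4−7)(4−3)(4−5) = (−5)·(−3)·1·(−1) = −15 ≡ 11, so v_2 = 11^{−1} = 6 (mod 13).
  i = 3 (α = 7): (7−9)(7−4)(7−3)(7−5) = (−2)·3·4·2 = −48 ≡ 4, so v_3 = 4^{−1} = 10 (mod 13).
  i = 4 (α = 3): (3−9)(3−4)(3−7)(3−5) = (−6)·(−1)·(−4)·(−2) = 48 ≡ 9, so v_4 = 9^{−1} = 3 (mod 13).
  i = 5 (α = 5): (5−9)(5−4)(5−7)(5−3) = (−4)·1·(−2)·2 = 16 ≡ 3, so v_5 = 3^{−1} = 9 (mod 13).
  v = [11, 6, 10, 3, 9].
Step 2: syndromes of r = [3, 7, 4, 6, 5] (all sums mod 13).
  S_0 = Σ v_i r_i = 11·3 + 6·7 + 10·4 + 3·6 + 9·5 = 178 ≡ 9.
  S_1 = Σ v_i α_i r_i = 11·9·3 + 6·4·7 + 10·7·4 + 3·3·6 + 9·5·5 = 1024 ≡ 10.
  α_i^2 mod 13 = [3, 3, 10, 9, 12].
  S_2 = Σ v_i α_i^2 r_i = 11·3·3 + 6·3·7 + 10·10·4 + 3·9·6 + 9·12·5 = 1327 ≡ 1.
  S = (9, 10, 1) ≠ 0, so r is not a codeword (an error is present).
Step 3: locate the error. For a single error e at position i, S_ℓ = v_i·e·α_i^ℓ, so α_err = S_1/S_0.
  S_0^{−1} = 9^{−1} = 3 (mod 13), so α_err = 10·3 = 30 ≡ 4 = α_2. Error position i = 2.
  Consistency check: S_2/S_1 = 1·4 = 4 ≡ 4 = α_err ✓ (single-error assumption holds).
Step 4: error magnitude e = S_0/v_2 = S_0·∏_{j≠2}(α_2 − α_j) = 9·11 = 99 ≡ 8 (mod 13).
Step 5: correct position 2: c_2 = r_2 − e = 7 − 8 ≡ 12 (mod 13). Hence c = [3, 12, 4, 6, 5].
  Check: interpolating c through the α_i gives m(x) = 1 + 6·x (degree < 2) with m(α_i) = c_i for every i, so c is indeed a codeword.


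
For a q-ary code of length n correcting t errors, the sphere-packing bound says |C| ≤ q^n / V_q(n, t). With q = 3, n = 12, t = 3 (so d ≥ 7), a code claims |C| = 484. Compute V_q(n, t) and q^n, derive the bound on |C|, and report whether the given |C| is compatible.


V_q(n, t) = 2049, q^n = 531441, Hamming bound = 259, |C| = 484 > bound (violated).

Step 1: Compute V_q(n, t) = Σ_{j=0}^3 C(n, j) (q−1)^j.
  j = 0: C(12,0)·(2)^0 = 1·1 = 1.
  j = 1: C(12,1)·(2)^1 = 12·2 = 24.
  j = 2: C(12,2)·(2)^2 = 66·4 = 264.
  j = 3: C(12,3)·(2)^3 = 220·8 = 1760.
  V_q(n, t) = 1 + 24 + 264 + 1760 = 2049.
Step 2: q^n = 3^12 = 531441.
Step 3: Hamming bound ⌊q^n / V_q(n,t)⌋ = ⌊531441/2049⌋ = 259.
Step 4: Compare |C| = 484 to 259: violated.
The claimed |C| lies above the Hamming bound, so no 3-ary code of length 12 with d ≥ 7 can have 484 codewords.


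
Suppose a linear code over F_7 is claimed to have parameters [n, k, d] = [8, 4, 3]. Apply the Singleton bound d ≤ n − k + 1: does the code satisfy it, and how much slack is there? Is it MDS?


Singleton RHS = n − k + 1 = 5, slack = 2, bound satisfied, not MDS.

Singleton bound: d ≤ n − k + 1.
Here n = 8, k = 4, so n − k + 1 = 5.
Given d = 3, check d ≤ 5: YES.
Slack = (n − k + 1) − d = 2.
The code is NOT MDS (slack = 2 > 0).
Description: the claimed parameters are [8, 4, 3]_7; such a code would be non-MDS.


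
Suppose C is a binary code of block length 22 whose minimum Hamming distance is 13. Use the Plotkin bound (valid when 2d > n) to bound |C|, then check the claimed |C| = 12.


Plotkin bound M ≤ 6; given |C| = 12 > bound (violated).

Check applicability: 2d = 26, n = 22.
2d − n = 4 > 0, so Plotkin applies.
Compute d/(2d−n) = 13/4 ≈ 3.2500.
⌊d/(2d−n)⌋ = 3.
Plotkin bound: M ≤ 2·3 = 6.
Given |C| = 12, check: VIOLATED.
This |C| is above the Plotkin bound, so no binary code with n = 22, d = 13 and 12 codewords exists.


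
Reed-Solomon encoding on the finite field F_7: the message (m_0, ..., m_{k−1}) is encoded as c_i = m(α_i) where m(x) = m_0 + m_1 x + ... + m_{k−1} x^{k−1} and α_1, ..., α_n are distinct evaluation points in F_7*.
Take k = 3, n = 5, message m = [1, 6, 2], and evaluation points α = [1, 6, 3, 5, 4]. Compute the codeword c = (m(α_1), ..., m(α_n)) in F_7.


c = [2, 4, 2, 4, 1]

Message polynomial: m(x) = 1 + 6·x + 2·x^2 (mod 7).
For each evaluation point α_i, compute m(α_i) mod 7:
  α_1 = 1: Horner steps 2 → 1 → 2, so m(1) = 2.
  α_2 = 6: Horner steps 2 → 4 → 4, so m(6) = 4.
  α_3 = 3: Horner steps 2 → 5 → 2, so m(3) = 2.
  α_4 = 5: Horner steps 2 → 2 → 4, so m(5) = 4.
  α_5 = 4: Horner steps 2 → 0 → 1, so m(4) = 1.
Codeword c = [2, 4, 2, 4, 1] ∈ F_7^5.


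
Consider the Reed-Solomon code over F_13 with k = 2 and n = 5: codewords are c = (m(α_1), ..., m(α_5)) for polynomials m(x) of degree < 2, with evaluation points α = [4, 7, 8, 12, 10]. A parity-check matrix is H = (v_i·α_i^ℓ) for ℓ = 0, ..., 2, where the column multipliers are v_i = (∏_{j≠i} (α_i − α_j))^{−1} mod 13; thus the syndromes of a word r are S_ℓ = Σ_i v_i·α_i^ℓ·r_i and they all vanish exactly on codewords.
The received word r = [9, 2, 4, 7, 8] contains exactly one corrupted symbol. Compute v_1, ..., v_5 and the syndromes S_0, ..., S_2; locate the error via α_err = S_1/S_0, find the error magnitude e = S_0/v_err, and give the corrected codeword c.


S = (1, 12, 1), error at position 4, error magnitude e = 8, c = [9, 2, 4, 12, 8].

Step 1: column multipliers v_i = (∏_{j≠i}(α_i − α_j))^{−1} mod 13.
  i = 1 (α = 4): (4−7)(4−8)(4−12)(4−10) = (−3)·(−4)·(−8)·(−6) = 576 ≡ 4, so v_1 = 4^{−1} = 10 (mod 13).
  i = 2 (α = 7): (7−4)(7−8)(7−12)(7−10) = 3·(−1)·(−5)·(−3) = −45 ≡ 7, so v_2 = 7^{−1} = 2 (mod 13).
  i = 3 (α = 8): (8−4)(8−7)(8−12)(8−10) = 4·1·(−4)·(−2) = 32 ≡ 6, so v_3 = 6^{−1} = 11 (mod 13).
  i = 4 (α = 12): (12−4)(12−7)(12−8)(12−10) = 8·5·4·2 = 320 ≡ 8, so v_4 = 8^{−1} = 5 (mod 13).
  i = 5 (α = 10): (10−4)(10−7)(10−8)(10−12) = 6·3·2·(−2) = −72 ≡ 6, so v_5 = 6^{−1} = 11 (mod 13).
  v = [10, 2, 11, 5, 11].
Step 2: syndromes of r = [9, 2, 4, 7, 8] (all sums mod 13).
  S_0 = Σ v_i r_i = 10·9 + 2·2 + 11·4 + 5·7 + 11·8 = 261 ≡ 1.
  S_1 = Σ v_i α_i r_i = 10·4·9 + 2·7·2 + 11·8·4 + 5·12·7 + 11·10·8 = 2040 ≡ 12.
  α_i^2 mod 13 = [3, 10, 12, 1, 9].
  S_2 = Σ v_i α_i^2 r_i = 10·3·9 + 2·10·2 + 11·12·4 + 5·1·7 + 11·9·8 = 1665 ≡ 1.
  S = (1, 12, 1) ≠ 0, so r is not a codeword (an error is present).
Step 3: locate the error. For a single error e at position i, S_ℓ = v_i·e·α_i^ℓ, so α_err = S_1/S_0.
  S_0^{−1} = 1^{−1} = 1 (mod 13), so α_err = 12·1 = 12 ≡ 12 = α_4. Error position i = 4.
  Consistency check: S_2/S_1 = 1·12 = 12 ≡ 12 = α_err ✓ (single-error assumption holds).
Step 4: error magnitude e = S_0/v_4 = S_0·∏_{j≠4}(α_4 − α_j) = 1·8 = 8 ≡ 8 (mod 13).
Step 5: correct position 4: c_4 = r_4 − e = 7 − 8 ≡ 12 (mod 13). Hence c = [9, 2, 4, 12, 8].
  Check: interpolating c through the α_i gives m(x) = 1 + 2·x (degree < 2) with m(α_i) = c_i for every i, so c is indeed a codeword.


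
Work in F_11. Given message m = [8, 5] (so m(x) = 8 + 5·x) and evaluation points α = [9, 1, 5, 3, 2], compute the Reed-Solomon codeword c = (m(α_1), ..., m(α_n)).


c = [9, 2, 0, 1, 7]

Message polynomial: m(x) = 8 + 5·x (mod 11).
For each evaluation point α_i, compute m(α_i) mod 11:
  α_1 = 9: Horner steps 5 → 9, so m(9) = 9.
  α_2 = 1: Horner steps 5 → 2, so m(1) = 2.
  α_3 = 5: Horner steps 5 → 0, so m(5) = 0.
  α_4 = 3: Horner steps 5 → 1, so m(3) = 1.
  α_5 = 2: Horner steps 5 → 7, so m(2) = 7.
Codeword c = [9, 2, 0, 1, 7] ∈ F_11^5.


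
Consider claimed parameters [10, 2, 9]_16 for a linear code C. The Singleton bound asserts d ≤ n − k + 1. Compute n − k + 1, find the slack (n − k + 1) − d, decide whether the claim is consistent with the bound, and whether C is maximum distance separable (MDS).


Singleton RHS = n − k + 1 = 9, slack = 0, bound satisfied, MDS.

Singleton bound: d ≤ n − k + 1.
Here n = 10, k = 2, so n − k + 1 = 9.
Given d = 9, check d ≤ 9: YES.
Slack = (n − k + 1) − d = 0.
The code is MDS (slack = 0).
Description: the claimed parameters are [10, 2, 9]_16; such a code would be MDS (meets Singleton bound).


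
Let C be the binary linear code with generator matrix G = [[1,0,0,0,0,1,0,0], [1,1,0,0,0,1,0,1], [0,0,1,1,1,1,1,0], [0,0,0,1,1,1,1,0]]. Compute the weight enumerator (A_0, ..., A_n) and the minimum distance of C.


Weight distribution: A_0 = 1, A_1 = 1, A_2 = 2, A_3 = 2, A_4 = 3, A_5 = 3, A_6 = 2, A_7 = 2. Minimum distance d = 1.

Enumerate all 2^4 = 16 messages m ∈ F_2^4.
For each, compute codeword c = mG in F_2^8, then tally its weight.
  m = 0000 → c = 00000000, weight = 0.
  m = 1000 → c = 10000100, weight = 2.
  m = 0100 → c = 11000101, weight = 4.
  m = 1100 → c = 01000001, weight = 2.
  m = 0010 → c = 00111110, weight = 5.
  m = 1010 → c = 10111010, weight = 5.
  m = 0110 → c = 11111011, weight = 7.
  m = 1110 → c = 01111111, weight = 7.
  m = 0001 → c = 00011110, weight = 4.
  m = 1001 → c = 10011010, weight = 4.
  m = 0101 → c = 11011011, weight = 6.
  m = 1101 → c = 01011111, weight = 6.
  m = 0011 → c = 00100000, weight = 1.
  m = 1011 → c = 10100100, weight = 3.
  m = 0111 → c = 11100101, weight = 5.
  m = 1111 → c = 01100001, weight = 3.
Tally weights:
  weight 0: 1 codewords.
  weight 1: 1 codewords.
  weight 2: 2 codewords.
  weight 3: 2 codewords.
  weight 4: 3 codewords.
  weight 5: 3 codewords.
  weight 6: 2 codewords.
  weight 7: 2 codewords.
Minimum distance d = smallest w > 0 with A_w > 0 = 1.
Sanity: Σ A_w = 16 = 2^4 = 16 ✓.


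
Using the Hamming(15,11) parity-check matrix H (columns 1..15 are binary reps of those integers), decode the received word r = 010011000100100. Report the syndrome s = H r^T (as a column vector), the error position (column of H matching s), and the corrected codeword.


s = (0, 1, 1, 0)^T, error position = 6, corrected codeword c = 010010000100100

Compute s = H r^T mod 2 one row at a time:
  s_1 = 0 + 0 + 1 + 0 + 0 + 1 + 0 + 0 = 2 ≡ 0 (mod 2).
  s_2 = 0 + 1 + 1 + 0 + 0 + 1 + 0 + 0 = 3 ≡ 1 (mod 2).
  s_3 = 1 + 0 + 1 + 0 + 1 + 0 + 0 + 0 = 3 ≡ 1 (mod 2).
  s_4 = 0 + 0 + 1 + 0 + 0 + 0 + 1 + 0 = 2 ≡ 0 (mod 2).
s = (0, 1, 1, 0)^T — this equals column 6 of H (binary 0110), so error is at position 6.
Correct: flip bit 6 of r = 010011000100100 to get c = 010010000100100.


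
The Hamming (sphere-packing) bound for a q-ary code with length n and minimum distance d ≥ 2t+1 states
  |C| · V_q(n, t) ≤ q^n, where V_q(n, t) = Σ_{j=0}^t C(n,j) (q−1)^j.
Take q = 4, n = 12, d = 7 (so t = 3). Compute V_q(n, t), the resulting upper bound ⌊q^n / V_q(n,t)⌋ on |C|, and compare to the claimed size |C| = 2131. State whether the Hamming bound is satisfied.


V_q(n, t) = 6571, q^n = 16777216, Hamming bound = 2553, |C| = 2131 ≤ bound (satisfied).

Step 1: Compute V_q(n, t) = Σ_{j=0}^3 C(n, j) (q−1)^j.
  j = 0: C(12,0)·(3)^0 = 1·1 = 1.
  j = 1: C(12,1)·(3)^1 = 12·3 = 36.
  j = 2: C(12,2)·(3)^2 = 66·9 = 594.
  j = 3: C(12,3)·(3)^3 = 220·27 = 5940.
  V_q(n, t) = 1 + 36 + 594 + 5940 = 6571.
Step 2: q^n = 4^12 = 16777216.
Step 3: Hamming bound ⌊q^n / V_q(n,t)⌋ = ⌊16777216/6571⌋ = 2553.
Step 4: Compare |C| = 2131 to 2553: satisfied.
The claimed |C| lies below the Hamming bound.


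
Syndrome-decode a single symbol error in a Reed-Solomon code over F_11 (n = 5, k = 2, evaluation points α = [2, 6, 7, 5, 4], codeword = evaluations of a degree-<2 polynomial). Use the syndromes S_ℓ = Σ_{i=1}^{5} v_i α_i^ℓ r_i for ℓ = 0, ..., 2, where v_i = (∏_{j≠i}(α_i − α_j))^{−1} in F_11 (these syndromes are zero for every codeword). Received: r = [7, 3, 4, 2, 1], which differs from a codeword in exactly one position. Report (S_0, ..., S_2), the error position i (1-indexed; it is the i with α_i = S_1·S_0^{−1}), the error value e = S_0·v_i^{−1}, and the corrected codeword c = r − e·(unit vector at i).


S = (3, 6, 1), error at position 1, error magnitude e = 8, c = [10, 3, 4, 2, 1].

Step 1: column multipliers v_i = (∏_{j≠i}(α_i − α_j))^{−1} mod 11.
  i = 1 (α = 2): (2−6)(2−7)(2−5)(2−4) = (−4)·(−5)·(−3)·(−2) = 120 ≡ 10, so v_1 = 10^{−1} = 10 (mod 11).
  i = 2 (α = 6): (6−2)(6−7)(6−5)(6−4) = 4·(−1)·1·2 = −8 ≡ 3, so v_2 = 3^{−1} = 4 (mod 11).
  i = 3 (α = 7): (7−2)(7−6)(7−5)(7−4) = 5·1·2·3 = 30 ≡ 8, so v_3 = 8^{−1} = 7 (mod 11).
  i = 4 (α = 5): (5−2)(5−6)(5−7)(5−4) = 3·(−1)·(−2)·1 = 6 ≡ 6, so v_4 = 6^{−1} = 2 (mod 11).
  i = 5 (α = 4): (4−2)(4−6)(4−7)(4−5) = 2·(−2)·(−3)·(−1) = −12 ≡ 10, so v_5 = 10^{−1} = 10 (mod 11).
  v = [10, 4, 7, 2, 10].
Step 2: syndromes of r = [7, 3, 4, 2, 1] (all sums mod 11).
  S_0 = Σ v_i r_i = 10·7 + 4·3 + 7·4 + 2·2 + 10·1 = 124 ≡ 3.
  S_1 = Σ v_i α_i r_i = 10·2·7 + 4·6·3 + 7·7·4 + 2·5·2 + 10·4·1 = 468 ≡ 6.
  α_i^2 mod 11 = [4, 3, 5, 3, 5].
  S_2 = Σ v_i α_i^2 r_i = 10·4·7 + 4·3·3 + 7·5·4 + 2·3·2 + 10·5·1 = 518 ≡ 1.
  S = (3, 6, 1) ≠ 0, so r is not a codeword (an error is present).
Step 3: locate the error. For a single error e at position i, S_ℓ = v_i·e·α_i^ℓ, so α_err = S_1/S_0.
  S_0^{−1} = 3^{−1} = 4 (mod 11), so α_err = 6·4 = 24 ≡ 2 = α_1. Error position i = 1.
  Consistency check: S_2/S_1 = 1·2 = 2 ≡ 2 = α_err ✓ (single-error assumption holds).
Step 4: error magnitude e = S_0/v_1 = S_0·∏_{j≠1}(α_1 − α_j) = 3·10 = 30 ≡ 8 (mod 11).
Step 5: correct position 1: c_1 = r_1 − e = 7 − 8 ≡ 10 (mod 11). Hence c = [10, 3, 4, 2, 1].
  Check: interpolating c through the α_i gives m(x) = 8 + 1·x (degree < 2) with m(α_i) = c_i for every i, so c is indeed a codeword.


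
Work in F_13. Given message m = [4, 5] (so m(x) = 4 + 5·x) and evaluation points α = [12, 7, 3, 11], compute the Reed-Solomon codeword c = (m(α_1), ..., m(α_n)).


c = [12, 0, 6, 7]

Message polynomial: m(x) = 4 + 5·x (mod 13).
For each evaluation point α_i, compute m(α_i) mod 13:
  α_1 = 12: Horner steps 5 → 12, so m(12) = 12.
  α_2 = 7: Horner steps 5 → 0, so m(7) = 0.
  α_3 = 3: Horner steps 5 → 6, so m(3) = 6.
  α_4 = 11: Horner steps 5 → 7, so m(11) = 7.
Codeword c = [12, 0, 6, 7] ∈ F_13^4.


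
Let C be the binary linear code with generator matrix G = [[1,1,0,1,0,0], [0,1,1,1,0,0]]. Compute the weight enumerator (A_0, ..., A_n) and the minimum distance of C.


Weight distribution: A_0 = 1, A_2 = 1, A_3 = 2. Minimum distance d = 2.

Enumerate all 2^2 = 4 messages m ∈ F_2^2.
For each, compute codeword c = mG in F_2^6, then tally its weight.
  m = 00 → c = 000000, weight = 0.
  m = 10 → c = 110100, weight = 3.
  m = 01 → c = 011100, weight = 3.
  m = 11 → c = 101000, weight = 2.
Tally weights:
  weight 0: 1 codewords.
  weight 2: 1 codewords.
  weight 3: 2 codewords.
Minimum distance d = smallest w > 0 with A_w > 0 = 2.
Sanity: Σ A_w = 4 = 2^2 = 4 ✓.


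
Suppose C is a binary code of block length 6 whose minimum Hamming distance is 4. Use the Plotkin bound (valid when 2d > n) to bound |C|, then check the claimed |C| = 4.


Plotkin bound M ≤ 4; given |C| = 4 ≤ bound (satisfied).

Check applicability: 2d = 8, n = 6.
2d − n = 2 > 0, so Plotkin applies.
Compute d/(2d−n) = 4/2 ≈ 2.0000.
⌊d/(2d−n)⌋ = 2.
Plotkin bound: M ≤ 2·2 = 4.
Given |C| = 4, check: satisfied.
This |C| is at the Plotkin bound.


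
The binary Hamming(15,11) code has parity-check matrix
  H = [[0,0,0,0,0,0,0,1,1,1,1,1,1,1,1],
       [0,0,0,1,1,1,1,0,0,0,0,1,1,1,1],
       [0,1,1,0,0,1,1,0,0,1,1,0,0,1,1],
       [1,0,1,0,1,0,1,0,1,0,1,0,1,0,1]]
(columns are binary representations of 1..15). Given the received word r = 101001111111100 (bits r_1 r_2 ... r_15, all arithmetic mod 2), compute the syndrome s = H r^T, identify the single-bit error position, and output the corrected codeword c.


s = (0, 0, 1, 0)^T, error position = 2, corrected codeword c = 111001111111100

Compute s = H r^T mod 2 one row at a time:
  s_1 = 1 + 1 + 1 + 1 + 1 + 1 + 0 + 0 = 6 ≡ 0 (mod 2).
  s_2 = 0 + 0 + 1 + 1 + 1 + 1 + 0 + 0 = 4 ≡ 0 (mod 2).
  s_3 = 0 + 1 + 1 + 1 + 1 + 1 + 0 + 0 = 5 ≡ 1 (mod 2).
  s_4 = 1 + 1 + 0 + 1 + 1 + 1 + 1 + 0 = 6 ≡ 0 (mod 2).
s = (0, 0, 1, 0)^T — this equals column 2 of H (binary 0010), so error is at position 2.
Correct: flip bit 2 of r = 101001111111100 to get c = 111001111111100.


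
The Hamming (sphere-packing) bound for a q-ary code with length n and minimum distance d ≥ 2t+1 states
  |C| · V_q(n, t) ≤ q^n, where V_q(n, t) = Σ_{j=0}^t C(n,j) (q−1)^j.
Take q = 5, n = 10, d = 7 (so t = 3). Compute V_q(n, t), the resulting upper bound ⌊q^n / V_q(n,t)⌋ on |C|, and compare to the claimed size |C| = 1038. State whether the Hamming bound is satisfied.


V_q(n, t) = 8441, q^n = 9765625, Hamming bound = 1156, |C| = 1038 ≤ bound (satisfied).

Step 1: Compute V_q(n, t) = Σ_{j=0}^3 C(n, j) (q−1)^j.
  j = 0: C(10,0)·(4)^0 = 1·1 = 1.
  j = 1: C(10,1)·(4)^1 = 10·4 = 40.
  j = 2: C(10,2)·(4)^2 = 45·16 = 720.
  j = 3: C(10,3)·(4)^3 = 120·64 = 7680.
  V_q(n, t) = 1 + 40 + 720 + 7680 = 8441.
Step 2: q^n = 5^10 = 9765625.
Step 3: Hamming bound ⌊q^n / V_q(n,t)⌋ = ⌊9765625/8441⌋ = 1156.
Step 4: Compare |C| = 1038 to 1156: satisfied.
The claimed |C| lies below the Hamming bound.


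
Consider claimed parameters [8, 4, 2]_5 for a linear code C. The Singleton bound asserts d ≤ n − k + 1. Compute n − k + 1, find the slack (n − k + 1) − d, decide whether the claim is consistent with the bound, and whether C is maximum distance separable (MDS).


Singleton RHS = n − k + 1 = 5, slack = 3, bound satisfied, not MDS.

Singleton bound: d ≤ n − k + 1.
Here n = 8, k = 4, so n − k + 1 = 5.
Given d = 2, check d ≤ 5: YES.
Slack = (n − k + 1) − d = 3.
The code is NOT MDS (slack = 3 > 0).
Description: the claimed parameters are [8, 4, 2]_5; such a code would be non-MDS.
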